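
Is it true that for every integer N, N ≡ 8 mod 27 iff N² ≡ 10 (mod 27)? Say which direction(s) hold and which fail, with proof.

[⇐] This fails: take N = 19. Then 19² = 361 ≡ 10 (mod 27), yet 19 ≡ 19 (mod 27), not 8.

[⇒] Suppose N ≡ 8 mod 27. Write N = 27j + 8. Then (27j + 8)² = 729j² + 432j + 64 = 27(27j² + 16j + 2) + 10, so N² ≡ 10 (mod 27).

(⇒) holds; (⇐) fails.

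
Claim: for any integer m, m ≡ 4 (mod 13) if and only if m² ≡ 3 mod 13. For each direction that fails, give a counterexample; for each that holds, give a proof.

Only the forward implication holds.

(→) Suppose m ≡ 4 (mod 13). Write m = 13j + 4. Then (13j + 4)² = 169j² + 104j + 16 = 13(13j² + 8j + 1) + 3, so m² ≡ 3 (mod 13).

(←) This fails: take m = 9. Then 9² = 81 ≡ 3 (mod 13), yet 9 ≡ 9 (mod 13), not 4.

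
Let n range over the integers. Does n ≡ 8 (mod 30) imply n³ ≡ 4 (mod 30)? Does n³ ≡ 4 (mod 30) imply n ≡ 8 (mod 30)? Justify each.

Both directions fail.

(⇒) This fails: take n = 8. Then 8 ≡ 8 (mod 30), but 8³ = 512 ≡ 2 (mod 30), not 4.

(⇐) This fails: take n = 4. Then 4³ = 64 ≡ 4 (mod 30), yet 4 ≡ 4 (mod 30), not 8.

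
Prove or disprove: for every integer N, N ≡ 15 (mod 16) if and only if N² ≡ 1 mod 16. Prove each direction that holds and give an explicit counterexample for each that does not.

(⇒) Suppose N ≡ 15 (mod 16). Write N = 16j + 15. Then (16j + 15)² = 256j² + 480j + 225 = 16(16j² + 30j + 14) + 1, so N² ≡ 1 (mod 16).

(⇐) This fails: take N = 1. Then 1² = 1 ≡ 1 (mod 16), yet 1 ≡ 1 (mod 16), not 15.

Only the forward implication holds.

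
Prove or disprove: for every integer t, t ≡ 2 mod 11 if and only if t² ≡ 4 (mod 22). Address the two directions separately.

Forward direction. This fails: take t = 13. Then 13 ≡ 2 (mod 11), but 13² = 169 ≡ 15 (mod 22), not 4.

Converse. This fails: take t = 20. Then 20² = 400 ≡ 4 (mod 22), yet 20 ≡ 9 (mod 11), not 2.

(⇒) fails and (⇐) fails.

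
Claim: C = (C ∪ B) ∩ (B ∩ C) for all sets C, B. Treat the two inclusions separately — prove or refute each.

(⊆) This inclusion fails. Take C = {1}, B = ∅; then 1 ∈ C but 1 ∉ (C ∪ B) ∩ (B ∩ C).

(⊇) Let x ∈ (C ∪ B) ∩ (B ∩ C). Then x ∈ C ∩ B, from which x ∈ C.

The sets are not equal: only the reverse inclusion holds.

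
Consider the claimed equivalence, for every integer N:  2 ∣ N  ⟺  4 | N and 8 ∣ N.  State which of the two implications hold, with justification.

The forward direction fails; the converse holds.

(⟹) This fails: take N = 2. Certainly 2 ∣ 2, but 4 ∤ 2.

(⟸) Suppose 4 ∣ N and 8 ∣ N. Any common multiple of 4 and 8 is a multiple of their lcm; here lcm(4, 8) = 4·8/gcd(4, 8) = 32/4 = 8, so 8 ∣ N. Since 2 ∣ 8, it follows that 2 ∣ N.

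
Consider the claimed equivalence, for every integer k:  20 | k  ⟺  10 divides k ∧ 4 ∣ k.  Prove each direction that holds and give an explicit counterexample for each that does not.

(⟹) If 20 ∣ k, write k = 20q. Since 20 = 2·10, k = 10·(2q), so 10 ∣ k; and since 20 = 5·4, k = 4·(5q), so 4 ∣ k.

(⟸) Suppose 10 ∣ k and 4 ∣ k. Any common multiple of 10 and 4 is a multiple of their lcm; here lcm(10, 4) = 10·4/gcd(10, 4) = 40/2 = 20, so 20 ∣ k.

Both directions hold.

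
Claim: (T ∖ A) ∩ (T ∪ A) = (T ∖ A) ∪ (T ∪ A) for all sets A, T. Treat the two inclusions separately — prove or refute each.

Only the forward inclusion holds.

(⟹) Let x ∈ (T ∖ A) ∩ (T ∪ A). Then x ∈ T and x ∉ A, from which x ∈ (T ∖ A) ∪ (T ∪ A).

(⟸) This inclusion fails. Take A = {1}, T = ∅; then 1 ∈ (T ∖ A) ∪ (T ∪ A) but 1 ∉ (T ∖ A) ∩ (T ∪ A).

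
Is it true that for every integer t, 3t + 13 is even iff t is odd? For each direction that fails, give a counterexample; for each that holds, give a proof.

Both implications hold.

(⟹) Suppose 3t + 13 is even. Since 3 is odd, 3t and t have the same parity, so 3t + 13 ≡ t + 13 (mod 2). As 13 is odd, 3t + 13 is even exactly when t is odd. Thus t is odd.

(⟸) Conversely, suppose t is odd; write t = 2j + 1. Then 3t + 13 = 3·(2j + 1) + 13 = 2·3j + 16, which is even.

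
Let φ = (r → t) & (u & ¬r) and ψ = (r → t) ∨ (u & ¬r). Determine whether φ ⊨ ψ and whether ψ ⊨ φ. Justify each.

(⟸) This fails. Under t = F, u = F, r = F, the left side is false but the right side is true.

(⟹) Assume the antecedent. If t is true, (r → t) ∨ (u & ¬r) reduces to true regardless of the other variables. If t is false, the antecedent forces (t = F, u = T, r = F), and (r → t) ∨ (u & ¬r) holds there. Either way (r → t) ∨ (u & ¬r) holds.

Only the forward direction holds.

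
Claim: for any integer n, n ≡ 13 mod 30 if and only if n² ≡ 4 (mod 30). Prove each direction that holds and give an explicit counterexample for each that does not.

(⇒) fails and (⇐) fails.

(⇒) This fails: take n = 13. Then 13 ≡ 13 (mod 30), but 13² = 169 ≡ 19 (mod 30), not 4.

(⇐) This fails: take n = 2. Then 2² = 4 ≡ 4 (mod 30), yet 2 ≡ 2 (mod 30), not 13.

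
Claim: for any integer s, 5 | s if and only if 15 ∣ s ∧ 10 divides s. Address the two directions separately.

Forward direction. This fails: take s = 5. Certainly 5 ∣ 5, but 15 ∤ 5.

Converse. Suppose 15 ∣ s and 10 ∣ s. Any common multiple of 15 and 10 is a multiple of their lcm; here lcm(15, 10) = 15·10/gcd(15, 10) = 150/5 = 30, so 30 ∣ s. Since 5 ∣ 30, it follows that 5 ∣ s.

(⇒) fails; (⇐) holds.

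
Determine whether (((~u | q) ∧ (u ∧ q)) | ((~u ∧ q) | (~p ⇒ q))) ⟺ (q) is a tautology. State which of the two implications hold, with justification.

[⇐] Assume the antecedent. If u is true, the antecedent forces (u = T, q = T, p = F) or (u = T, q = T, p = T), and the consequent holds there. If u is false, the antecedent forces (u = F, q = T, p = F) or (u = F, q = T, p = T), and the consequent holds there. Either way the consequent holds.

[⇒] This fails. Under u = F, q = F, p = T, the left side is true but the right side is false.

Not equivalent: only (⇐) holds.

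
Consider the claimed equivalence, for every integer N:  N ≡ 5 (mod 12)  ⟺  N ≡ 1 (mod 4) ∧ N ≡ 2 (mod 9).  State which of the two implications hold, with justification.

(⇒) This fails: N = 17 gives 17 ≡ 5 (mod 12) but 17 ≡ 8 (mod 9), so the conjunction on the right does not hold.

(⇐) Conversely, if N ≡ 1 (mod 4) and N ≡ 2 (mod 9), then by the Chinese remainder theorem N ≡ 29 (mod 36). Since 29 ≡ 5 (mod 12) and 12 ∣ 36, we get N ≡ 5 (mod 12).

(⇒) fails; (⇐) holds.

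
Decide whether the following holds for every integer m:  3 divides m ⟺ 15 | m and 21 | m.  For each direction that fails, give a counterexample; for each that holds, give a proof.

The forward direction fails; the converse holds.

(←) Suppose 15 ∣ m and 21 ∣ m. Any common multiple of 15 and 21 is a multiple of their lcm; here lcm(15, 21) = 15·21/gcd(15, 21) = 315/3 = 105, so 105 ∣ m. Since 3 ∣ 105, it follows that 3 ∣ m.

(→) This fails: take m = 3. Certainly 3 ∣ 3, but 15 ∤ 3.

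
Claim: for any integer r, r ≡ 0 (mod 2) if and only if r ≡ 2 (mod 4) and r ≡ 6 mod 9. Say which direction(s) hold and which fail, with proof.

(→) This fails: r = 0 gives 0 ≡ 0 (mod 2) but 0 ≡ 0 (mod 4), so the conjunction on the right does not hold.

(←) Conversely, if r ≡ 2 (mod 4) and r ≡ 6 (mod 9), then by the Chinese remainder theorem r ≡ 6 (mod 36). Since 6 ≡ 0 (mod 2) and 2 ∣ 36, we get r ≡ 0 (mod 2).

Only the converse holds.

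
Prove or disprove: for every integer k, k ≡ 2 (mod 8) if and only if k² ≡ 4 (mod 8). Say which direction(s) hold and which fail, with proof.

[⇒] Suppose k ≡ 2 (mod 8). Write k = 8j + 2. Then (8j + 2)² = 64j² + 32j + 4 = 8(8j² + 4j) + 4, so k² ≡ 4 (mod 8).

[⇐] This fails: take k = 6. Then 6² = 36 ≡ 4 (mod 8), yet 6 ≡ 6 (mod 8), not 2.

The forward direction holds; the converse fails.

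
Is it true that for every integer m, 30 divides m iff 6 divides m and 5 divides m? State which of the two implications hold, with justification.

Both directions hold.

(→) If 30 ∣ m, write m = 30q. Since 30 = 5·6, m = 6·(5q), so 6 ∣ m; and since 30 = 6·5, m = 5·(6q), so 5 ∣ m.

(←) Suppose 6 ∣ m and 5 ∣ m. Any common multiple of 6 and 5 is a multiple of their lcm; here gcd(6, 5) = 1, so lcm(6, 5) = 6·5 = 30, so 30 ∣ m.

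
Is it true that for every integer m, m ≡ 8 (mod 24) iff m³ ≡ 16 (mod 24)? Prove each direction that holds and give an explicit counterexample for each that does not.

(→) This fails: take m = 8. Then 8 ≡ 8 (mod 24), but 8³ = 512 ≡ 8 (mod 24), not 16.

(←) This fails: take m = 4. Then 4³ = 64 ≡ 16 (mod 24), yet 4 ≡ 4 (mod 24), not 8.

Neither implication holds.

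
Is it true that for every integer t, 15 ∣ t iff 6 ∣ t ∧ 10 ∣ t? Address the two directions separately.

(→) This fails: take t = 15. Certainly 15 ∣ 15, but 6 ∤ 15.

(←) Suppose 6 ∣ t and 10 ∣ t. Any common multiple of 6 and 10 is a multiple of their lcm; here lcm(6, 10) = 6·10/gcd(6, 10) = 60/2 = 30, so 30 ∣ t. Since 15 ∣ 30, it follows that 15 ∣ t.

The forward direction fails; the converse holds.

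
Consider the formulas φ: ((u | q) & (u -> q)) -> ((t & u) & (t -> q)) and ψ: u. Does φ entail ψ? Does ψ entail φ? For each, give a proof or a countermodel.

Both directions fail.

[⇒] This fails. Under t = F, u = F, q = F, the left side is true but the right side is false.

[⇐] This fails. Under t = F, u = T, q = T, the left side is false but the right side is true.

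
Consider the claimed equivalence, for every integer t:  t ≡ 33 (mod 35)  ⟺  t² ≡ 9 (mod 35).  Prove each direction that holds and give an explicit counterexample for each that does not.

(⇒) fails and (⇐) fails.

(⟹) This fails: take t = 33. Then 33 ≡ 33 (mod 35), but 33² = 1089 ≡ 4 (mod 35), not 9.

(⟸) This fails: take t = 3. Then 3² = 9 ≡ 9 (mod 35), yet 3 ≡ 3 (mod 35), not 33.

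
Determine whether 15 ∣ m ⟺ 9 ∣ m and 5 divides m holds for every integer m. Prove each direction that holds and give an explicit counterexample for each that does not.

Only the reverse direction holds.

Converse. Suppose 9 ∣ m and 5 ∣ m. Any common multiple of 9 and 5 is a multiple of their lcm; here gcd(9, 5) = 1, so lcm(9, 5) = 9·5 = 45, so 45 ∣ m. Since 15 ∣ 45, it follows that 15 ∣ m.

Forward direction. This fails: take m = 15. Certainly 15 ∣ 15, but 9 ∤ 15.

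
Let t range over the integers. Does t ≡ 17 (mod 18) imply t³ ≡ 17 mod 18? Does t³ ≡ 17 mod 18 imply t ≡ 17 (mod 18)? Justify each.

The forward direction holds; the converse fails.

[⇒] Suppose t ≡ 17 (mod 18). Write t = 18j + 17. Then (18j + 17)³ = 5832j³ + 16524j² + 15606j + 4913 = 18(324j³ + 918j² + 867j + 272) + 17, so t³ ≡ 17 (mod 18).

[⇐] This fails: take t = 5. Then 5³ = 125 ≡ 17 (mod 18), yet 5 ≡ 5 (mod 18), not 17.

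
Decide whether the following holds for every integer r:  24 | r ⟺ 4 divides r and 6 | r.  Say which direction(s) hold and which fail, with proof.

The forward direction holds; the converse fails.

(⟹) If 24 ∣ r, write r = 24q. Since 24 = 6·4, r = 4·(6q), so 4 ∣ r; and since 24 = 4·6, r = 6·(4q), so 6 ∣ r.

(⟸) This fails: take r = 12. Both 4 ∣ 12 and 6 ∣ 12, yet 12 is not a multiple of 24 (since 12 = 0·24 + 12), so 24 ∤ 12.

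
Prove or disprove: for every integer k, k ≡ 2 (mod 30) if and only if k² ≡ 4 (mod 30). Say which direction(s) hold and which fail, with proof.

(⇒) Suppose k ≡ 2 (mod 30). Write k = 30j + 2. Then (30j + 2)² = 900j² + 120j + 4 = 30(30j² + 4j) + 4, so k² ≡ 4 (mod 30).

(⇐) This fails: take k = 8. Then 8² = 64 ≡ 4 (mod 30), yet 8 ≡ 8 (mod 30), not 2.

Only the forward implication holds.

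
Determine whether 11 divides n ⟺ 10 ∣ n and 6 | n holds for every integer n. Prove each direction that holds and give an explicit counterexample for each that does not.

(→) This fails: take n = 11. Certainly 11 ∣ 11, but 10 ∤ 11.

(←) This fails: take n = 30. Both 10 ∣ 30 and 6 ∣ 30, yet 30 is not a multiple of 11 (since 30 = 2·11 + 8), so 11 ∤ 30.

Neither direction holds.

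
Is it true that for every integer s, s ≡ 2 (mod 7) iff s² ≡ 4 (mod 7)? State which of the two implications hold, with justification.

Forward direction. Suppose s ≡ 2 (mod 7). Write s = 7j + 2. Then (7j + 2)² = 49j² + 28j + 4 = 7(7j² + 4j) + 4, so s² ≡ 4 (mod 7).

Converse. This fails: take s = 5. Then 5² = 25 ≡ 4 (mod 7), yet 5 ≡ 5 (mod 7), not 2.

Only the forward implication holds.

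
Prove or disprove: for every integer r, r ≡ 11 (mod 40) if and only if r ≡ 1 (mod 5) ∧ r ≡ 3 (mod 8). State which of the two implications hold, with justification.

(→) Suppose r ≡ 11 (mod 40); write r = 40j + 11. Since 5 ∣ 40, reducing mod 5 gives r ≡ 11 ≡ 1 (mod 5); since 8 ∣ 40, reducing mod 8 gives r ≡ 11 ≡ 3 (mod 8).

(←) Conversely, if r ≡ 1 (mod 5) and r ≡ 3 (mod 8), then by the Chinese remainder theorem r ≡ 11 (mod 40). This is exactly r ≡ 11 (mod 40).

The biconditional holds.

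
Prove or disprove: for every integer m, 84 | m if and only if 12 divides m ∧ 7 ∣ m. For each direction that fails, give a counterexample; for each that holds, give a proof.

Both implications hold.

(←) Suppose 12 ∣ m and 7 ∣ m. Any common multiple of 12 and 7 is a multiple of their lcm; here gcd(12, 7) = 1, so lcm(12, 7) = 12·7 = 84, so 84 ∣ m.

(→) If 84 ∣ m, write m = 84q. Since 84 = 7·12, m = 12·(7q), so 12 ∣ m; and since 84 = 12·7, m = 7·(12q), so 7 ∣ m.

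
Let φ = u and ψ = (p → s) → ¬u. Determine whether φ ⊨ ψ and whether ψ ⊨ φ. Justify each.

(⟹) This fails. Under u = T, p = F, s = F, the left side is true but the right side is false.

(⟸) This fails. Under u = F, p = F, s = F, the left side is false but the right side is true.

Both directions fail.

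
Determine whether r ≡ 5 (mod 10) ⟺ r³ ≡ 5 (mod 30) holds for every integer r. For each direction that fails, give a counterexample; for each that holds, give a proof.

The forward direction fails; the converse holds.

(⇒) This fails: take r = 15. Then 15 ≡ 5 (mod 10), but 15³ = 3375 ≡ 15 (mod 30), not 5.

(⇐) Conversely, the residues r modulo 30 with r³ ≡ 5 (mod 30) are exactly {5}, and each is ≡ 5 (mod 10).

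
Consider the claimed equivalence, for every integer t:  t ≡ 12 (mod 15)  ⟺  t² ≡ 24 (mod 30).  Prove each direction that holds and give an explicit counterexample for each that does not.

[⇒] This fails: take t = 27. Then 27 ≡ 12 (mod 15), but 27² = 729 ≡ 9 (mod 30), not 24.

[⇐] This fails: take t = 18. Then 18² = 324 ≡ 24 (mod 30), yet 18 ≡ 3 (mod 15), not 12.

Both directions fail.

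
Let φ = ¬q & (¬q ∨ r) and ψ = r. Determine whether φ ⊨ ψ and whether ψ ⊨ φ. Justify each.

Neither direction holds.

(→) This fails. Under r = F, q = F, the left side is true but the right side is false.

(←) This fails. Under r = T, q = T, the left side is false but the right side is true.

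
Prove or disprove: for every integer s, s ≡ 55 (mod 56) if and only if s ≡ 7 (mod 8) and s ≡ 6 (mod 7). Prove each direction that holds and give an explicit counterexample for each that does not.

(→) Suppose s ≡ 55 (mod 56); write s = 56j + 55. Since 8 ∣ 56, reducing mod 8 gives s ≡ 55 ≡ 7 (mod 8); since 7 ∣ 56, reducing mod 7 gives s ≡ 55 ≡ 6 (mod 7).

(←) Conversely, if s ≡ 7 (mod 8) and s ≡ 6 (mod 7), then by the Chinese remainder theorem s ≡ 55 (mod 56). This is exactly s ≡ 55 (mod 56).

Both implications hold.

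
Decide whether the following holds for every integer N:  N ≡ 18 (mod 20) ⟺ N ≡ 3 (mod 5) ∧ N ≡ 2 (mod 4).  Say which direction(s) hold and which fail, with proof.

Both directions hold; the statement is true.

[⇒] Suppose N ≡ 18 (mod 20); write N = 20j + 18. Since 5 ∣ 20, reducing mod 5 gives N ≡ 18 ≡ 3 (mod 5); since 4 ∣ 20, reducing mod 4 gives N ≡ 18 ≡ 2 (mod 4).

[⇐] Conversely, if N ≡ 3 (mod 5) and N ≡ 2 (mod 4), then by the Chinese remainder theorem N ≡ 18 (mod 20). This is exactly N ≡ 18 (mod 20).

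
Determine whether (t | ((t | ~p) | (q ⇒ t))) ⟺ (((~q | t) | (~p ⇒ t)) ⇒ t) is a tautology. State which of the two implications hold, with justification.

(⇒) fails; (⇐) holds.

(⇒) This fails. Under t = F, q = F, p = F, the left side is true but the right side is false.

(⇐) Assume the antecedent. If t is true, t | ((t | ~p) | (q ⇒ t)) reduces to true regardless of the other variables. If t is false, the antecedent forces (t = F, q = T, p = F), and t | ((t | ~p) | (q ⇒ t)) holds there. Either way t | ((t | ~p) | (q ⇒ t)) holds.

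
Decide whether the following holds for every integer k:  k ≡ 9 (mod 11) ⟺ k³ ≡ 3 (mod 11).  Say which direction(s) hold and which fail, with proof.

Equivalent; both directions hold.

(⇒) Suppose k ≡ 9 (mod 11). Write k = 11j + 9. Then (11j + 9)³ = 1331j³ + 3267j² + 2673j + 729 = 11(121j³ + 297j² + 243j + 66) + 3, so k³ ≡ 3 (mod 11).

(⇐) For the converse, argue contrapositively. If k ≢ 9 (mod 11), then k is congruent to one of 0, 1, 2, 3, 4, 5, 6, 7, 8, 10 modulo 11, and these give k³ ≡ 0, 1, 8, 5, 9, 4, 7, 2, 6, 10 respectively — never 3.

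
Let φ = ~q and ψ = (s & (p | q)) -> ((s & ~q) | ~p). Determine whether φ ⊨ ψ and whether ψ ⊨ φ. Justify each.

Only the forward direction holds.

[⇐] This fails. Under s = F, p = F, q = T, the left side is false but the right side is true.

[⇒] Assume the antecedent. If s is true, the antecedent forces (s = T, p = F, q = F) or (s = T, p = T, q = F), and the consequent holds there. If s is false, the consequent reduces to true regardless of the other variables. Either way the consequent holds.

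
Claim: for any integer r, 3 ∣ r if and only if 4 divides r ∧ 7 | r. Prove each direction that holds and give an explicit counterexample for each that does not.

Neither implication holds.

Forward direction. This fails: take r = 3. Certainly 3 ∣ 3, but 4 ∤ 3.

Converse. This fails: take r = 28. Both 4 ∣ 28 and 7 ∣ 28, yet 28 is not a multiple of 3 (since 28 = 9·3 + 1), so 3 ∤ 28.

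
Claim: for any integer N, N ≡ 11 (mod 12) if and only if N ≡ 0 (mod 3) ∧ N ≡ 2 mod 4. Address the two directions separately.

Both directions fail.

(⟹) This fails: N = 11 gives 11 ≡ 11 (mod 12) but 11 ≡ 2 (mod 3), so the conjunction on the right does not hold.

(⟸) This fails: N = 6 satisfies both congruences on the right (6 ≡ 0 mod 3 and 6 ≡ 2 mod 4) yet 6 ≡ 6 (mod 12), not 11.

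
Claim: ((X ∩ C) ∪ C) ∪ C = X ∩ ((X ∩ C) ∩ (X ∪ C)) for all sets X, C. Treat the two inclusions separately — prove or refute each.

The sets are not equal: only the reverse inclusion holds.

(⟹) This inclusion fails. Take X = ∅, C = {1}; then 1 ∈ ((X ∩ C) ∪ C) ∪ C but 1 ∉ X ∩ ((X ∩ C) ∩ (X ∪ C)).

(⟸) Let x ∈ X ∩ ((X ∩ C) ∩ (X ∪ C)). Then x ∈ X ∩ C, from which x ∈ ((X ∩ C) ∪ C) ∪ C.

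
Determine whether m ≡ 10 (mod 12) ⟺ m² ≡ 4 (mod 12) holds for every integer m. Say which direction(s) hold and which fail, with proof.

(⟸) This fails: take m = 2. Then 2² = 4 ≡ 4 (mod 12), yet 2 ≡ 2 (mod 12), not 10.

(⟹) Suppose m ≡ 10 (mod 12). Write m = 12j + 10. Then (12j + 10)² = 144j² + 240j + 100 = 12(12j² + 20j + 8) + 4, so m² ≡ 4 (mod 12).

Only the forward direction holds.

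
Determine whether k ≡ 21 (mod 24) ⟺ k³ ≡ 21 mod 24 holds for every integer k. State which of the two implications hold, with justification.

Both implications hold.

Converse. Suppose k³ ≡ 21 (mod 24). The only residue r in {0, …, 23} with r³ ≡ 21 (mod 24) is r = 21, so k ≡ 21 (mod 24).

Forward direction. Suppose k ≡ 21 (mod 24). Write k = 24j + 21. Then (24j + 21)³ = 13824j³ + 36288j² + 31752j + 9261 = 24(576j³ + 1512j² + 1323j + 385) + 21, so k³ ≡ 21 (mod 24).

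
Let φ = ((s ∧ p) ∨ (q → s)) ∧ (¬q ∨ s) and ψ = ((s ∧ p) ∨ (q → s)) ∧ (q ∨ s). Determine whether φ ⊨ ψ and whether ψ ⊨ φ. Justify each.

[⇐] Assume the antecedent. If s is true, ((s ∧ p) ∨ (q → s)) ∧ (¬q ∨ s) reduces to true regardless of the other variables. If s is false, the antecedent cannot hold. Either way ((s ∧ p) ∨ (q → s)) ∧ (¬q ∨ s) holds.

[⇒] This fails. Under s = F, q = F, p = F, the left side is true but the right side is false.

Only the converse holds.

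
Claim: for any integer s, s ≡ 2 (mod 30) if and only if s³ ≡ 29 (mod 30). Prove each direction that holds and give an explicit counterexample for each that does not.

[⇒] This fails: take s = 2. Then 2 ≡ 2 (mod 30), but 2³ = 8 ≡ 8 (mod 30), not 29.

[⇐] This fails: take s = 29. Then 29³ = 24389 ≡ 29 (mod 30), yet 29 ≡ 29 (mod 30), not 2.

Neither implication holds.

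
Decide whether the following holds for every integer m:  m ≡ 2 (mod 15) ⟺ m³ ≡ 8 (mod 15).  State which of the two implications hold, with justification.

Both directions hold; the statement is true.

Forward direction. Suppose m ≡ 2 (mod 15). Write m = 15j + 2. Then (15j + 2)³ = 3375j³ + 1350j² + 180j + 8 = 15(225j³ + 90j² + 12j) + 8, so m³ ≡ 8 (mod 15).

Converse. Suppose m³ ≡ 8 (mod 15). The only residue r in {0, …, 14} with r³ ≡ 8 (mod 15) is r = 2, so m ≡ 2 (mod 15).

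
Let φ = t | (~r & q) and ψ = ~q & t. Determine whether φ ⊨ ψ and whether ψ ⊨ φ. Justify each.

Not equivalent: only (⇐) holds.

(⟹) This fails. Under r = F, t = F, q = T, the left side is true but the right side is false.

(⟸) Assume the antecedent. If r is true, the antecedent forces (r = T, t = T, q = F), and t | (~r & q) holds there. If r is false, the antecedent forces (r = F, t = T, q = F), and t | (~r & q) holds there. Either way t | (~r & q) holds.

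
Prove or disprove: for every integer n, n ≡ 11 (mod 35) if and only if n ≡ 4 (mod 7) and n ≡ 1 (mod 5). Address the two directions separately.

(⇒) Suppose n ≡ 11 (mod 35); write n = 35j + 11. Since 7 ∣ 35, reducing mod 7 gives n ≡ 11 ≡ 4 (mod 7); since 5 ∣ 35, reducing mod 5 gives n ≡ 11 ≡ 1 (mod 5).

(⇐) Conversely, if n ≡ 4 (mod 7) and n ≡ 1 (mod 5), then by the Chinese remainder theorem n ≡ 11 (mod 35). This is exactly n ≡ 11 (mod 35).

Both directions hold.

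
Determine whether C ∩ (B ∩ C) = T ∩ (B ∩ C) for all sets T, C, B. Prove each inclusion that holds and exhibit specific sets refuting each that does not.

Reverse inclusion. Let x ∈ T ∩ (B ∩ C). Then x ∈ T ∩ C ∩ B, from which x ∈ C ∩ (B ∩ C).

Forward inclusion. This inclusion fails. Take T = ∅, C = {1}, B = {1}; then 1 ∈ C ∩ (B ∩ C) but 1 ∉ T ∩ (B ∩ C).

The sets are not equal: only the reverse inclusion holds.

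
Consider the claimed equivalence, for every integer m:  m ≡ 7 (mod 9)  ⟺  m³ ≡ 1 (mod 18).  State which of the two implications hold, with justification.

Both directions fail.

(⇒) This fails: take m = 16. Then 16 ≡ 7 (mod 9), but 16³ = 4096 ≡ 10 (mod 18), not 1.

(⇐) This fails: take m = 1. Then 1³ = 1 ≡ 1 (mod 18), yet 1 ≡ 1 (mod 9), not 7.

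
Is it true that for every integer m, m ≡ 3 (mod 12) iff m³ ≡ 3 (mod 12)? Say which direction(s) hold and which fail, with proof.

(→) Suppose m ≡ 3 (mod 12). Write m = 12j + 3. Then (12j + 3)³ = 1728j³ + 1296j² + 324j + 27 = 12(144j³ + 108j² + 27j + 2) + 3, so m³ ≡ 3 (mod 12).

(←) For the converse, argue contrapositively. If m ≢ 3 (mod 12), then m is congruent to one of 0, 1, 2, 4, 5, 6, 7, 8, 9, 10, 11 modulo 12, and these give m³ ≡ 0, 1, 8, 4, 5, 0, 7, 8, 9, 4, 11 respectively — never 3.

Both directions hold.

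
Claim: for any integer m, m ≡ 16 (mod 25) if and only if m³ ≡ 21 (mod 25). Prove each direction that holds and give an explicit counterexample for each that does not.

Equivalent; both directions hold.

(→) Suppose m ≡ 16 (mod 25). Write m = 25j + 16. Then (25j + 16)³ = 15625j³ + 30000j² + 19200j + 4096 = 25(625j³ + 1200j² + 768j + 163) + 21, so m³ ≡ 21 (mod 25).

(←) Conversely, suppose m³ ≡ 21 (mod 25). The only residue r in {0, …, 24} with r³ ≡ 21 (mod 25) is r = 16, so m ≡ 16 (mod 25).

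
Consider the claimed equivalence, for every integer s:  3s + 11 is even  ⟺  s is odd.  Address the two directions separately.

Both implications hold.

(⟸) Suppose s is odd; write s = 2j + 1. Then 3s + 11 = 3·(2j + 1) + 11 = 2·3j + 14, which is even.

(⟹) Suppose 3s + 11 is even. Since 3 is odd, 3s and s have the same parity, so 3s + 11 ≡ s + 11 (mod 2). As 11 is odd, 3s + 11 is even exactly when s is odd. Thus s is odd.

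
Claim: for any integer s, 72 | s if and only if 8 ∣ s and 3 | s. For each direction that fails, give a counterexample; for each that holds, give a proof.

[⇒] If 72 ∣ s, write s = 72q. Since 72 = 9·8, s = 8·(9q), so 8 ∣ s; and since 72 = 24·3, s = 3·(24q), so 3 ∣ s.

[⇐] This fails: take s = 24. Both 8 ∣ 24 and 3 ∣ 24, yet 24 is not a multiple of 72 (since 24 = 0·72 + 24), so 72 ∤ 24.

(⇒) holds; (⇐) fails.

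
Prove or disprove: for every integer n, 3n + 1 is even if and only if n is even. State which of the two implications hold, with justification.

Neither direction holds.

(⟹) This fails: n = 3 gives 3n + 1 = 10, which is even, but 3 is odd, not even.

(⟸) This also fails: n = 0 is even, but 3n + 1 = 1 is odd, not even.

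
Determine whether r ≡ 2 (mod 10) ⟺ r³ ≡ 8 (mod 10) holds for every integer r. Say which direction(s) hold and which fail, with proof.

Equivalent; both directions hold.

[⇒] Suppose r ≡ 2 (mod 10). Write r = 10j + 2. Then (10j + 2)³ = 1000j³ + 600j² + 120j + 8 = 10(100j³ + 60j² + 12j) + 8, so r³ ≡ 8 (mod 10).

[⇐] Conversely, suppose r³ ≡ 8 (mod 10). The only residue r in {0, …, 9} with r³ ≡ 8 (mod 10) is r = 2, so r ≡ 2 (mod 10).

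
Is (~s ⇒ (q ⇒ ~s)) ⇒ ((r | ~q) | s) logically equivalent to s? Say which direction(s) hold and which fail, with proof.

The forward direction fails; the converse holds.

Converse. Assume the antecedent. If r is true, the consequent reduces to true regardless of the other variables. If r is false, the antecedent forces (r = F, q = F, s = T) or (r = F, q = T, s = T), and the consequent holds there. Either way the consequent holds.

Forward direction. This fails. Under r = F, q = F, s = F, the left side is true but the right side is false.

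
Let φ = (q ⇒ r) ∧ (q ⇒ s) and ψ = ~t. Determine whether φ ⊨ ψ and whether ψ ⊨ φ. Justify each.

(⟹) This fails. Under q = F, r = F, t = T, s = F, the left side is true but the right side is false.

(⟸) This fails. Under q = T, r = F, t = F, s = F, the left side is false but the right side is true.

Neither direction holds.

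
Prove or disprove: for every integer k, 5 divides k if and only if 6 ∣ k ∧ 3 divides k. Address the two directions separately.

Both directions fail.

(⇒) This fails: take k = 5. Certainly 5 ∣ 5, but 6 ∤ 5.

(⇐) This fails: take k = 6. Both 6 ∣ 6 and 3 ∣ 6, yet 6 is not a multiple of 5 (since 6 = 1·5 + 1), so 5 ∤ 6.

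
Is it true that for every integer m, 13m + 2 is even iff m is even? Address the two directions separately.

Equivalent; both directions hold.

(←) Suppose m is even; write m = 2j. Then 13m + 2 = 13·(2j) + 2 = 2·13j + 2, which is even.

(→) Suppose 13m + 2 is even. Since 13 is odd, 13m and m have the same parity, so 13m + 2 ≡ m + 2 (mod 2). As 2 is even, 13m + 2 is even exactly when m is even. Thus m is even.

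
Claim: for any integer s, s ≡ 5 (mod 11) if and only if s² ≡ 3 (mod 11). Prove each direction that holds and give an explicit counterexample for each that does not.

Forward direction. Suppose s ≡ 5 (mod 11). Write s = 11j + 5. Then (11j + 5)² = 121j² + 110j + 25 = 11(11j² + 10j + 2) + 3, so s² ≡ 3 (mod 11).

Converse. This fails: take s = 6. Then 6² = 36 ≡ 3 (mod 11), yet 6 ≡ 6 (mod 11), not 5.

Only the forward implication holds.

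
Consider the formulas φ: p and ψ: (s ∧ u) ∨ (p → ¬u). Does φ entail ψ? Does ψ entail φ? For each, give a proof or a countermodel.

(→) This fails. Under s = F, u = T, p = T, the left side is true but the right side is false.

(←) This fails. Under s = F, u = F, p = F, the left side is false but the right side is true.

(⇒) fails and (⇐) fails.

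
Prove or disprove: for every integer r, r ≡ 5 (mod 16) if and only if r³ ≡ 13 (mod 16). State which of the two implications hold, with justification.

(→) Suppose r ≡ 5 (mod 16). Write r = 16j + 5. Then (16j + 5)³ = 4096j³ + 3840j² + 1200j + 125 = 16(256j³ + 240j² + 75j + 7) + 13, so r³ ≡ 13 (mod 16).

(←) Conversely, suppose r³ ≡ 13 (mod 16). The only residue r in {0, …, 15} with r³ ≡ 13 (mod 16) is r = 5, so r ≡ 5 (mod 16).

Both directions hold; the statement is true.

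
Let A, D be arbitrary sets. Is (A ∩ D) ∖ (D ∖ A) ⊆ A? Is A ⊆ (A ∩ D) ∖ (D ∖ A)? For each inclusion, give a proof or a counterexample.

The sets are not equal: only the forward inclusion holds.

Forward inclusion. Let x ∈ (A ∩ D) ∖ (D ∖ A). Then x ∈ A ∩ D, from which x ∈ A.

Reverse inclusion. This inclusion fails. Take A = {1}, D = ∅; then 1 ∈ A but 1 ∉ (A ∩ D) ∖ (D ∖ A).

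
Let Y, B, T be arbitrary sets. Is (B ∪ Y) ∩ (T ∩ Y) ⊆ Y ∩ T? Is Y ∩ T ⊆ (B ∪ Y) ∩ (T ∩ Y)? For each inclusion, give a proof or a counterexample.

Both inclusions hold; the sets are equal.

(⊆) Let x ∈ (B ∪ Y) ∩ (T ∩ Y). Then either x ∈ Y ∩ T and x ∉ B; or x ∈ Y ∩ B ∩ T. In each case x ∈ Y ∩ T, so (B ∪ Y) ∩ (T ∩ Y) ⊆ Y ∩ T.

(⊇) Let x ∈ Y ∩ T. Then either x ∈ Y ∩ T and x ∉ B; or x ∈ Y ∩ B ∩ T. In each case x ∈ (B ∪ Y) ∩ (T ∩ Y), so Y ∩ T ⊆ (B ∪ Y) ∩ (T ∩ Y).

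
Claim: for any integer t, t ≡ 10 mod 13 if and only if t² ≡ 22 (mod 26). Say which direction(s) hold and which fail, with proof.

(⟹) This fails: take t = 23. Then 23 ≡ 10 (mod 13), but 23² = 529 ≡ 9 (mod 26), not 22.

(⟸) This fails: take t = 16. Then 16² = 256 ≡ 22 (mod 26), yet 16 ≡ 3 (mod 13), not 10.

Neither direction holds.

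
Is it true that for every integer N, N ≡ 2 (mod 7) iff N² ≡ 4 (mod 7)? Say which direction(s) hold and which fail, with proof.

[⇒] Suppose N ≡ 2 (mod 7). Write N = 7j + 2. Then (7j + 2)² = 49j² + 28j + 4 = 7(7j² + 4j) + 4, so N² ≡ 4 (mod 7).

[⇐] This fails: take N = 5. Then 5² = 25 ≡ 4 (mod 7), yet 5 ≡ 5 (mod 7), not 2.

Only the forward implication holds.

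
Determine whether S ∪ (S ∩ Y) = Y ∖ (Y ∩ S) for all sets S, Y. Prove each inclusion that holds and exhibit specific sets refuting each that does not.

Both inclusions fail.

(⊆) This inclusion fails. Take S = {1}, Y = ∅; then 1 ∈ S ∪ (S ∩ Y) but 1 ∉ Y ∖ (Y ∩ S).

(⊇) This inclusion fails. Take S = ∅, Y = {1}; then 1 ∈ Y ∖ (Y ∩ S) but 1 ∉ S ∪ (S ∩ Y).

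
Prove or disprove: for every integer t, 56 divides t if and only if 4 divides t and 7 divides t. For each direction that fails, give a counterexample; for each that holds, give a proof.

Only the forward implication holds.

[⇐] This fails: take t = 28. Both 4 ∣ 28 and 7 ∣ 28, yet 28 is not a multiple of 56 (since 28 = 0·56 + 28), so 56 ∤ 28.

[⇒] If 56 ∣ t, write t = 56q. Since 56 = 14·4, t = 4·(14q), so 4 ∣ t; and since 56 = 8·7, t = 7·(8q), so 7 ∣ t.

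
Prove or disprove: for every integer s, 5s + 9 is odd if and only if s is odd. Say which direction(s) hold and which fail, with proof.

[⇒] This fails: s = 2 gives 5s + 9 = 19, which is odd, but 2 is even, not odd.

[⇐] This also fails: s = 5 is odd, but 5s + 9 = 34 is even, not odd.

Neither direction holds.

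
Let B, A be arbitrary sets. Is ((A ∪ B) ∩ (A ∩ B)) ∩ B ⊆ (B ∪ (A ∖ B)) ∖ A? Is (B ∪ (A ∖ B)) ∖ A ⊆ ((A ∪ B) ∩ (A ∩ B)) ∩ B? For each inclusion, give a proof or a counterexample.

Neither inclusion holds.

Forward inclusion. This inclusion fails. Take B = {1}, A = {1}; then 1 ∈ ((A ∪ B) ∩ (A ∩ B)) ∩ B but 1 ∉ (B ∪ (A ∖ B)) ∖ A.

Reverse inclusion. This inclusion fails. Take B = {1}, A = ∅; then 1 ∈ (B ∪ (A ∖ B)) ∖ A but 1 ∉ ((A ∪ B) ∩ (A ∩ B)) ∩ B.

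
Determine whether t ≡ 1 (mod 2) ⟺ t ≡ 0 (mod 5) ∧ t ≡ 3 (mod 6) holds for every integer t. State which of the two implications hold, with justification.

Forward direction. This fails: t = 1 gives 1 ≡ 1 (mod 2) but 1 ≡ 1 (mod 5), so the conjunction on the right does not hold.

Converse. If t ≡ 0 (mod 5) and t ≡ 3 (mod 6), then by the Chinese remainder theorem t ≡ 15 (mod 30). Since 15 ≡ 1 (mod 2) and 2 ∣ 30, we get t ≡ 1 (mod 2).

Not equivalent: only (⇐) holds.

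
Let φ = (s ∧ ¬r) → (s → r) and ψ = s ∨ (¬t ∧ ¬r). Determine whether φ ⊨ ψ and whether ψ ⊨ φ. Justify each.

(→) This fails. Under r = T, s = F, t = F, the left side is true but the right side is false.

(←) This fails. Under r = F, s = T, t = F, the left side is false but the right side is true.

(⇒) fails and (⇐) fails.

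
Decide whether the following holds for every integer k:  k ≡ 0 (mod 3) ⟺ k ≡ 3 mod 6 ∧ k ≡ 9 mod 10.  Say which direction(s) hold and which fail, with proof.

Only the converse holds.

[⇒] This fails: k = 0 gives 0 ≡ 0 (mod 3) but 0 ≡ 0 (mod 6), so the conjunction on the right does not hold.

[⇐] Conversely, if k ≡ 3 (mod 6) and k ≡ 9 (mod 10), then by the Chinese remainder theorem k ≡ 9 (mod 30). Since 9 ≡ 0 (mod 3) and 3 ∣ 30, we get k ≡ 0 (mod 3).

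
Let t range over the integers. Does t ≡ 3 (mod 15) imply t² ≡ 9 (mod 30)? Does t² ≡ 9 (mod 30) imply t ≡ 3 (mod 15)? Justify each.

(⟹) This fails: take t = 18. Then 18 ≡ 3 (mod 15), but 18² = 324 ≡ 24 (mod 30), not 9.

(⟸) This fails: take t = 27. Then 27² = 729 ≡ 9 (mod 30), yet 27 ≡ 12 (mod 15), not 3.

(⇒) fails and (⇐) fails.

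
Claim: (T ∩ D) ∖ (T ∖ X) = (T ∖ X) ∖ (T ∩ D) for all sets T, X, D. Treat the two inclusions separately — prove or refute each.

(⊆) This inclusion fails. Take T = {1}, X = {1}, D = {1}; then 1 ∈ (T ∩ D) ∖ (T ∖ X) but 1 ∉ (T ∖ X) ∖ (T ∩ D).

(⊇) This inclusion fails. Take T = {1}, X = ∅, D = ∅; then 1 ∈ (T ∖ X) ∖ (T ∩ D) but 1 ∉ (T ∩ D) ∖ (T ∖ X).

Neither inclusion holds.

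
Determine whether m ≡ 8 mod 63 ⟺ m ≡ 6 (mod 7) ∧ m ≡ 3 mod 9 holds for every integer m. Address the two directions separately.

Neither implication holds.

(⇒) This fails: m = 8 gives 8 ≡ 8 (mod 63) but 8 ≡ 1 (mod 7), so the conjunction on the right does not hold.

(⇐) This fails: m = 48 satisfies both congruences on the right (48 ≡ 6 mod 7 and 48 ≡ 3 mod 9) yet 48 ≡ 48 (mod 63), not 8.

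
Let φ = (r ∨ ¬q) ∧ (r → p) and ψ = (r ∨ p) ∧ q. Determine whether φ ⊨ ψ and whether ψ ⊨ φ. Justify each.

(⇒) This fails. Under p = F, q = F, r = F, the left side is true but the right side is false.

(⇐) This fails. Under p = T, q = T, r = F, the left side is false but the right side is true.

Both directions fail.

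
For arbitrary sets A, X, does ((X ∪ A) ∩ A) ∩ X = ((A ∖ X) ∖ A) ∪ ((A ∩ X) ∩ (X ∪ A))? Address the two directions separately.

(⟹) Let x ∈ ((X ∪ A) ∩ A) ∩ X. Then x ∈ A ∩ X, from which x ∈ ((A ∖ X) ∖ A) ∪ ((A ∩ X) ∩ (X ∪ A)).

(⟸) Let x ∈ ((A ∖ X) ∖ A) ∪ ((A ∩ X) ∩ (X ∪ A)). Then x ∈ A ∩ X, from which x ∈ ((X ∪ A) ∩ A) ∩ X.

Both inclusions hold; the sets are equal.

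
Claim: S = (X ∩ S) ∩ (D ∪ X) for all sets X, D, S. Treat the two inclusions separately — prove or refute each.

(⟹) This inclusion fails. Take X = ∅, D = ∅, S = {1}; then 1 ∈ S but 1 ∉ (X ∩ S) ∩ (D ∪ X).

(⟸) Let x ∈ (X ∩ S) ∩ (D ∪ X). Then either x ∈ X ∩ S and x ∉ D; or x ∈ X ∩ D ∩ S. In each case x ∈ S, so (X ∩ S) ∩ (D ∪ X) ⊆ S.

The sets are not equal: only the reverse inclusion holds.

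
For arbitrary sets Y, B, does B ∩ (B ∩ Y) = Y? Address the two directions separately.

Only the forward inclusion holds.

(⊇) This inclusion fails. Take Y = {1}, B = ∅; then 1 ∈ Y but 1 ∉ B ∩ (B ∩ Y).

(⊆) Let x ∈ B ∩ (B ∩ Y). Then x ∈ Y ∩ B, from which x ∈ Y.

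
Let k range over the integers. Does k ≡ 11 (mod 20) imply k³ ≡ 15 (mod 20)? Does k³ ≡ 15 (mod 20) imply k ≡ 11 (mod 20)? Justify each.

[⇒] This fails: take k = 11. Then 11 ≡ 11 (mod 20), but 11³ = 1331 ≡ 11 (mod 20), not 15.

[⇐] This fails: take k = 15. Then 15³ = 3375 ≡ 15 (mod 20), yet 15 ≡ 15 (mod 20), not 11.

Neither direction holds.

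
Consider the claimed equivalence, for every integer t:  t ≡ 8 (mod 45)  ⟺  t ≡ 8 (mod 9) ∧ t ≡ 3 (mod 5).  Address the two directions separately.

(⇐) If t ≡ 8 (mod 9) and t ≡ 3 (mod 5), then by the Chinese remainder theorem t ≡ 8 (mod 45). This is exactly t ≡ 8 (mod 45).

(⇒) Suppose t ≡ 8 (mod 45); write t = 45j + 8. Since 9 ∣ 45, reducing mod 9 gives t ≡ 8 (mod 9); since 5 ∣ 45, reducing mod 5 gives t ≡ 8 ≡ 3 (mod 5).

Both implications hold.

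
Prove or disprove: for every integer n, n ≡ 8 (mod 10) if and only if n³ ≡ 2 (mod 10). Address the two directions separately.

(⇒) Suppose n ≡ 8 (mod 10). Write n = 10j + 8. Then (10j + 8)³ = 1000j³ + 2400j² + 1920j + 512 = 10(100j³ + 240j² + 192j + 51) + 2, so n³ ≡ 2 (mod 10).

(⇐) Conversely, suppose n³ ≡ 2 (mod 10). The only residue r in {0, …, 9} with r³ ≡ 2 (mod 10) is r = 8, so n ≡ 8 (mod 10).

The biconditional holds.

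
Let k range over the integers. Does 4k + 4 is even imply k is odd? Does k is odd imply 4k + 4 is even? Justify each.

Only the converse holds.

(⇒) This fails: take k = 0. Then 4k + 4 = 4, which is even, yet k = 0 is even, not odd.

(⇐) Suppose k is odd. Since 4 is even, 4k is even for every k, so 4k + 4 has the same parity as 4, which is even. Hence 4k + 4 is even.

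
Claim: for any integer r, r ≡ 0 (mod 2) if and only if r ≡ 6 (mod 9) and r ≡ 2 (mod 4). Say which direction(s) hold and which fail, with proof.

Only the converse holds.

Forward direction. This fails: r = 0 gives 0 ≡ 0 (mod 2) but 0 ≡ 0 (mod 9), so the conjunction on the right does not hold.

Converse. If r ≡ 6 (mod 9) and r ≡ 2 (mod 4), then by the Chinese remainder theorem r ≡ 6 (mod 36). Since 6 ≡ 0 (mod 2) and 2 ∣ 36, we get r ≡ 0 (mod 2).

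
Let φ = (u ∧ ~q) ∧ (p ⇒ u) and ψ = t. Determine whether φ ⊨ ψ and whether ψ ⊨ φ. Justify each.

Forward direction. This fails. Under u = T, t = F, p = F, q = F, the left side is true but the right side is false.

Converse. This fails. Under u = F, t = T, p = F, q = F, the left side is false but the right side is true.

Both directions fail.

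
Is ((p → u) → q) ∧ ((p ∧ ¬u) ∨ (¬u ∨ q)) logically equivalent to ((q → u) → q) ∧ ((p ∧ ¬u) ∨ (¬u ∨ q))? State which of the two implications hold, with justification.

(⇐) Assume the antecedent. If u is true, the antecedent forces (u = T, p = F, q = T) or (u = T, p = T, q = T), and the consequent holds there. If u is false, the antecedent forces (u = F, p = F, q = T) or (u = F, p = T, q = T), and the consequent holds there. Either way the consequent holds.

(⇒) This fails. Under u = F, p = T, q = F, the left side is true but the right side is false.

Only the converse holds.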